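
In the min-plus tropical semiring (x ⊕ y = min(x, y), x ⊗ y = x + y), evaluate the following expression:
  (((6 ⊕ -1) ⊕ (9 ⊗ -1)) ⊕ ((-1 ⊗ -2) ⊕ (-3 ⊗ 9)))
(((6 ⊕ -1) ⊕ (9 ⊗ -1)) ⊕ ((-1 ⊗ -2) ⊕ (-3 ⊗ 9))) = -3

Expand innermost to outermost. Recall ⊕ takes the minimum of its arguments and ⊗ takes their sum. Working out the expression (((6 ⊕ -1) ⊕ (9 ⊗ -1)) ⊕ ((-1 ⊗ -2) ⊕ (-3 ⊗ 9))) gives -3.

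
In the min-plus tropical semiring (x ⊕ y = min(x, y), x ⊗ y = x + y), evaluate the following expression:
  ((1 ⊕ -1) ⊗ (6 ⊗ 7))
((1 ⊕ -1) ⊗ (6 ⊗ 7)) = 12

Expand innermost to outermost. Recall ⊕ takes the minimum of its arguments and ⊗ takes their sum. Working out the expression ((1 ⊕ -1) ⊗ (6 ⊗ 7)) gives 12.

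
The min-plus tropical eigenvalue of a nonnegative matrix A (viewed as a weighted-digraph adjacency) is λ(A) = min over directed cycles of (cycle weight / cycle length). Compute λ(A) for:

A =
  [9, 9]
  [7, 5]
λ(A) = 5

Enumerate directed cycles and compute their means (weight / length). Sample:
  cycle 0 → 0: weight = 9, length = 1, mean = 9/1 ≈ 9.000
  cycle 1 → 1: weight = 5, length = 1, mean = 5/1 ≈ 5.000
  cycle 0 → 1 → 0: weight = 16, length = 2, mean = 16/2 ≈ 8.000
  cycle 1 → 0 → 1: weight = 16, length = 2, mean = 16/2 ≈ 8.000
Minimum mean = 5.000, attained e.g. along the cycle 1 → 1 with weight 5 and length 1. So λ(A) = 5/1 = 5.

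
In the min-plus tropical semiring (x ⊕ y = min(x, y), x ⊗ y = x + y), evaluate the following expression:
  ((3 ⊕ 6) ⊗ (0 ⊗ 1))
((3 ⊕ 6) ⊗ (0 ⊗ 1)) = 4

Expand innermost to outermost. Recall ⊕ takes the minimum of its arguments and ⊗ takes their sum. Working out the expression ((3 ⊕ 6) ⊗ (0 ⊗ 1)) gives 4.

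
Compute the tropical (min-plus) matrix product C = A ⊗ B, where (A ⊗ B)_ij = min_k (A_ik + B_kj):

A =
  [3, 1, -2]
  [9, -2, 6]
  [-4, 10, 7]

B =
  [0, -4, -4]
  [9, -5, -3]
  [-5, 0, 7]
A ⊗ B =
  [-7, -4, -2]
  [1, -7, -5]
  [-4, -8, -8]

Apply the min-plus product entry-by-entry:
  C[0][0] = min over k of (A[0][0] + B[0][0] = 3 + 0 = 3, A[0][1] + B[1][0] = 1 + 9 = 10, A[0][2] + B[2][0] = -2 + -5 = -7) = -7 (attained at k = 2)
  C[0][1] = min over k of (A[0][0] + B[0][1] = 3 + -4 = -1, A[0][1] + B[1][1] = 1 + -5 = -4, A[0][2] + B[2][1] = -2 + 0 = -2) = -4 (attained at k = 1)
  C[0][2] = min over k of (A[0][0] + B[0][2] = 3 + -4 = -1, A[0][1] + B[1][2] = 1 + -3 = -2, A[0][2] + B[2][2] = -2 + 7 = 5) = -2 (attained at k = 1)
  C[1][0] = min over k of (A[1][0] + B[0][0] = 9 + 0 = 9, A[1][1] + B[1][0] = -2 + 9 = 7, A[1][2] + B[2][0] = 6 + -5 = 1) = 1 (attained at k = 2)
  C[1][1] = min over k of (A[1][0] + B[0][1] = 9 + -4 = 5, A[1][1] + B[1][1] = -2 + -5 = -7, A[1][2] + B[2][1] = 6 + 0 = 6) = -7 (attained at k = 1)
  C[1][2] = min over k of (A[1][0] + B[0][2] = 9 + -4 = 5, A[1][1] + B[1][2] = -2 + -3 = -5, A[1][2] + B[2][2] = 6 + 7 = 13) = -5 (attained at k = 1)
  C[2][0] = min over k of (A[2][0] + B[0][0] = -4 + 0 = -4, A[2][1] + B[1][0] = 10 + 9 = 19, A[2][2] + B[2][0] = 7 + -5 = 2) = -4 (attained at k = 0)
  C[2][1] = min over k of (A[2][0] + B[0][1] = -4 + -4 = -8, A[2][1] + B[1][1] = 10 + -5 = 5, A[2][2] + B[2][1] = 7 + 0 = 7) = -8 (attained at k = 0)
  C[2][2] = min over k of (A[2][0] + B[0][2] = -4 + -4 = -8, A[2][1] + B[1][2] = 10 + -3 = 7, A[2][2] + B[2][2] = 7 + 7 = 14) = -8 (attained at k = 0)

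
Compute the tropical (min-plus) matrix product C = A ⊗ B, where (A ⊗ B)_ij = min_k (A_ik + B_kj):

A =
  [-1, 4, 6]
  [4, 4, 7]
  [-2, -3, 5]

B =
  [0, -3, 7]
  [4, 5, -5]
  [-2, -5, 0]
A ⊗ B =
  [-1, -4, -1]
  [4, 1, -1]
  [-2, -5, -8]

Apply the min-plus product entry-by-entry:
  C[0][0] = min over k of (A[0][0] + B[0][0] = -1 + 0 = -1, A[0][1] + B[1][0] = 4 + 4 = 8, A[0][2] + B[2][0] = 6 + -2 = 4) = -1 (attained at k = 0)
  C[0][1] = min over k of (A[0][0] + B[0][1] = -1 + -3 = -4, A[0][1] + B[1][1] = 4 + 5 = 9, A[0][2] + B[2][1] = 6 + -5 = 1) = -4 (attained at k = 0)
  C[0][2] = min over k of (A[0][0] + B[0][2] = -1 + 7 = 6, A[0][1] + B[1][2] = 4 + -5 = -1, A[0][2] + B[2][2] = 6 + 0 = 6) = -1 (attained at k = 1)
  C[1][0] = min over k of (A[1][0] + B[0][0] = 4 + 0 = 4, A[1][1] + B[1][0] = 4 + 4 = 8, A[1][2] + B[2][0] = 7 + -2 = 5) = 4 (attained at k = 0)
  C[1][1] = min over k of (A[1][0] + B[0][1] = 4 + -3 = 1, A[1][1] + B[1][1] = 4 + 5 = 9, A[1][2] + B[2][1] = 7 + -5 = 2) = 1 (attained at k = 0)
  C[1][2] = min over k of (A[1][0] + B[0][2] = 4 + 7 = 11, A[1][1] + B[1][2] = 4 + -5 = -1, A[1][2] + B[2][2] = 7 + 0 = 7) = -1 (attained at k = 1)
  C[2][0] = min over k of (A[2][0] + B[0][0] = -2 + 0 = -2, A[2][1] + B[1][0] = -3 + 4 = 1, A[2][2] + B[2][0] = 5 + -2 = 3) = -2 (attained at k = 0)
  C[2][1] = min over k of (A[2][0] + B[0][1] = -2 + -3 = -5, A[2][1] + B[1][1] = -3 + 5 = 2, A[2][2] + B[2][1] = 5 + -5 = 0) = -5 (attained at k = 0)
  C[2][2] = min over k of (A[2][0] + B[0][2] = -2 + 7 = 5, A[2][1] + B[1][2] = -3 + -5 = -8, A[2][2] + B[2][2] = 5 + 0 = 5) = -8 (attained at k = 1)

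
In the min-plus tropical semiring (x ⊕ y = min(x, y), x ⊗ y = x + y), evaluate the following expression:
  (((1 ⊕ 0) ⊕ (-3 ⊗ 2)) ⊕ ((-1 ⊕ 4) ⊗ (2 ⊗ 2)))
(((1 ⊕ 0) ⊕ (-3 ⊗ 2)) ⊕ ((-1 ⊕ 4) ⊗ (2 ⊗ 2))) = -1

Expand innermost to outermost. Recall ⊕ takes the minimum of its arguments and ⊗ takes their sum. Working out the expression (((1 ⊕ 0) ⊕ (-3 ⊗ 2)) ⊕ ((-1 ⊕ 4) ⊗ (2 ⊗ 2))) gives -1.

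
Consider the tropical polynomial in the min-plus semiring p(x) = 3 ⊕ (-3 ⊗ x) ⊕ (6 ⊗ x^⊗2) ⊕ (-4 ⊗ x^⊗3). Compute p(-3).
p(-3) = -13

A tropical monomial a ⊗ x^⊗i evaluates to a + i · x. Evaluating each term at x = -3:
  Term 0 contributes 3 + 0 · -3 = 3
  Term 1 contributes -3 + 1 · -3 = -6
  Term 2 contributes 6 + 2 · -3 = 0
  Term 3 contributes -4 + 3 · -3 = -13
p(-3) = ⊕ of these = min[3, -6, 0, -13] = -13.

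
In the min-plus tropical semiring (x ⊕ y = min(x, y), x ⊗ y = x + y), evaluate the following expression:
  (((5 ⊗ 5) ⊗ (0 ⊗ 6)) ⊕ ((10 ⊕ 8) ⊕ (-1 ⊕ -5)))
(((5 ⊗ 5) ⊗ (0 ⊗ 6)) ⊕ ((10 ⊕ 8) ⊕ (-1 ⊕ -5))) = -5

Expand innermost to outermost. Recall ⊕ takes the minimum of its arguments and ⊗ takes their sum. Working out the expression (((5 ⊗ 5) ⊗ (0 ⊗ 6)) ⊕ ((10 ⊕ 8) ⊕ (-1 ⊕ -5))) gives -5.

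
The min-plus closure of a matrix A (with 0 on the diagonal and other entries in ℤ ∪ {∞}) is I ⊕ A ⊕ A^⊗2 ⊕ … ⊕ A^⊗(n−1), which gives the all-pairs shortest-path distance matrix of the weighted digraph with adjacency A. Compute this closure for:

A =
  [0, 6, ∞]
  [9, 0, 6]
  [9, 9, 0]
Closure =
  [0, 6, 12]
  [9, 0, 6]
  [9, 9, 0]

This is the Floyd-Warshall all-pairs shortest-path computation. For each intermediate vertex k = 0, 1, …, 2, update dist[i][j] ← min(dist[i][j], dist[i][k] + dist[k][j]). The final matrix gives, for each (i, j), the minimum total weight of any directed path from i to j (possibly empty when i = j).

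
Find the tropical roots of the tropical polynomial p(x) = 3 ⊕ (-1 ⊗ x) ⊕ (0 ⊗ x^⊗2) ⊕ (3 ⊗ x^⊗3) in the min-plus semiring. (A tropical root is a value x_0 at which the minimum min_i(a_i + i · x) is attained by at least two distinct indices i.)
Roots: {-3, -1, 4}

Each tropical root is a break point of the lower envelope of the lines y = a_i + i · x (there are 4 lines, with slopes 0, 1, ..., 3). Only the lines that attain the minimum somewhere contribute to roots; other lines are dominated. Here the surviving (envelope) indices are i = 3, i = 2, i = 1, i = 0.
Intersections between consecutive envelope lines give the roots: for adjacent envelope indices i < j the intersection is x = (a_i − a_j) / (j − i). Reading off the sorted break points: {-3, -1, 4}.
Verification: at each break x_0, at least two indices attain the minimum of min_i(a_i + i · x_0).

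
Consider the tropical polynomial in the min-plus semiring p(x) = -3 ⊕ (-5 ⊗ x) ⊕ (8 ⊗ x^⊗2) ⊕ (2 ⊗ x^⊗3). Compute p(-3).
p(-3) = -8

A tropical monomial a ⊗ x^⊗i evaluates to a + i · x. Evaluating each term at x = -3:
  Term 0 contributes -3 + 0 · -3 = -3
  Term 1 contributes -5 + 1 · -3 = -8
  Term 2 contributes 8 + 2 · -3 = 2
  Term 3 contributes 2 + 3 · -3 = -7
p(-3) = ⊕ of these = min[-3, -8, 2, -7] = -8.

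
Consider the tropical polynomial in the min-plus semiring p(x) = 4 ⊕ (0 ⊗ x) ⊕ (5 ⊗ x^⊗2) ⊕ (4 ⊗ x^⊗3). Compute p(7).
p(7) = 4

A tropical monomial a ⊗ x^⊗i evaluates to a + i · x. Evaluating each term at x = 7:
  Term 0 contributes 4 + 0 · 7 = 4
  Term 1 contributes 0 + 1 · 7 = 7
  Term 2 contributes 5 + 2 · 7 = 19
  Term 3 contributes 4 + 3 · 7 = 25
p(7) = ⊕ of these = min[4, 7, 19, 25] = 4.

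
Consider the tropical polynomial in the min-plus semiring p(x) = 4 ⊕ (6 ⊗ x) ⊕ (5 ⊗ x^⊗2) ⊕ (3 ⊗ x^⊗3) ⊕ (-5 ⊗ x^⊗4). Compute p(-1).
p(-1) = -9

A tropical monomial a ⊗ x^⊗i evaluates to a + i · x. Evaluating each term at x = -1:
  Term 0 contributes 4 + 0 · -1 = 4
  Term 1 contributes 6 + 1 · -1 = 5
  Term 2 contributes 5 + 2 · -1 = 3
  Term 3 contributes 3 + 3 · -1 = 0
  Term 4 contributes -5 + 4 · -1 = -9
p(-1) = ⊕ of these = min[4, 5, 3, 0, -9] = -9.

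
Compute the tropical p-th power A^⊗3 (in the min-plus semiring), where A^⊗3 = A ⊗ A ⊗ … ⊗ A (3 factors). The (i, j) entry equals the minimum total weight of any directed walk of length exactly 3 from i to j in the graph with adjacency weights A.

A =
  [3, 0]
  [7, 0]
A^⊗3 =
  [7, 0]
  [7, 0]

Each entry (A^⊗3)_ij equals the minimum over all length-3 walks i = v_0 → v_1 → … → v_3 = j of Σ_t A[v_t][v_{t+1}]. For example, for (i, j) = (0, 1) we minimise over 4 possible intermediate vertex sequences; the minimum is 0, attained along the walk 0 → 1 → 1 → 1.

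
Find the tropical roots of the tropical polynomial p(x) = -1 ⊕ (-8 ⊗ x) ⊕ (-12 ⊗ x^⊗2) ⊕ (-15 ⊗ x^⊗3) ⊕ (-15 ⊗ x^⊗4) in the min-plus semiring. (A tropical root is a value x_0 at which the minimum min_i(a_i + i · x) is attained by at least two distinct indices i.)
Roots: {0, 3, 4, 7}

Each tropical root is a break point of the lower envelope of the lines y = a_i + i · x (there are 5 lines, with slopes 0, 1, ..., 4). Only the lines that attain the minimum somewhere contribute to roots; other lines are dominated. Here the surviving (envelope) indices are i = 4, i = 3, i = 2, i = 1, i = 0.
Intersections between consecutive envelope lines give the roots: for adjacent envelope indices i < j the intersection is x = (a_i − a_j) / (j − i). Reading off the sorted break points: {0, 3, 4, 7}.
Verification: at each break x_0, at least two indices attain the minimum of min_i(a_i + i · x_0).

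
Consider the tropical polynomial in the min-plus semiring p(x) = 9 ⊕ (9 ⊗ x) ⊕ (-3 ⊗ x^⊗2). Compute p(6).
p(6) = 9

A tropical monomial a ⊗ x^⊗i evaluates to a + i · x. Evaluating each term at x = 6:
  Term 0 contributes 9 + 0 · 6 = 9
  Term 1 contributes 9 + 1 · 6 = 15
  Term 2 contributes -3 + 2 · 6 = 9
p(6) = ⊕ of these = min[9, 15, 9] = 9.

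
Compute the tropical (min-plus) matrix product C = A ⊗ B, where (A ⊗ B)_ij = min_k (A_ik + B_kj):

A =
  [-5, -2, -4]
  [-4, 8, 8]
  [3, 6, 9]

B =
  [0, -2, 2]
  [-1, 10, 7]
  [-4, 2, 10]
A ⊗ B =
  [-8, -7, -3]
  [-4, -6, -2]
  [3, 1, 5]

Apply the min-plus product entry-by-entry:
  C[0][0] = min over k of (A[0][0] + B[0][0] = -5 + 0 = -5, A[0][1] + B[1][0] = -2 + -1 = -3, A[0][2] + B[2][0] = -4 + -4 = -8) = -8 (attained at k = 2)
  C[0][1] = min over k of (A[0][0] + B[0][1] = -5 + -2 = -7, A[0][1] + B[1][1] = -2 + 10 = 8, A[0][2] + B[2][1] = -4 + 2 = -2) = -7 (attained at k = 0)
  C[0][2] = min over k of (A[0][0] + B[0][2] = -5 + 2 = -3, A[0][1] + B[1][2] = -2 + 7 = 5, A[0][2] + B[2][2] = -4 + 10 = 6) = -3 (attained at k = 0)
  C[1][0] = min over k of (A[1][0] + B[0][0] = -4 + 0 = -4, A[1][1] + B[1][0] = 8 + -1 = 7, A[1][2] + B[2][0] = 8 + -4 = 4) = -4 (attained at k = 0)
  C[1][1] = min over k of (A[1][0] + B[0][1] = -4 + -2 = -6, A[1][1] + B[1][1] = 8 + 10 = 18, A[1][2] + B[2][1] = 8 + 2 = 10) = -6 (attained at k = 0)
  C[1][2] = min over k of (A[1][0] + B[0][2] = -4 + 2 = -2, A[1][1] + B[1][2] = 8 + 7 = 15, A[1][2] + B[2][2] = 8 + 10 = 18) = -2 (attained at k = 0)
  C[2][0] = min over k of (A[2][0] + B[0][0] = 3 + 0 = 3, A[2][1] + B[1][0] = 6 + -1 = 5, A[2][2] + B[2][0] = 9 + -4 = 5) = 3 (attained at k = 0)
  C[2][1] = min over k of (A[2][0] + B[0][1] = 3 + -2 = 1, A[2][1] + B[1][1] = 6 + 10 = 16, A[2][2] + B[2][1] = 9 + 2 = 11) = 1 (attained at k = 0)
  C[2][2] = min over k of (A[2][0] + B[0][2] = 3 + 2 = 5, A[2][1] + B[1][2] = 6 + 7 = 13, A[2][2] + B[2][2] = 9 + 10 = 19) = 5 (attained at k = 0)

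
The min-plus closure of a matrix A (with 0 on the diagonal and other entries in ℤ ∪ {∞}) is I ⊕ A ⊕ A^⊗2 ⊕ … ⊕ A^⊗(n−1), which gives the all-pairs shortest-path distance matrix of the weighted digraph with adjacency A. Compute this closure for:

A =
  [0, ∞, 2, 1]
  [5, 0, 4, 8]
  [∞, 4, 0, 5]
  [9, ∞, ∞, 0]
Closure =
  [0, 6, 2, 1]
  [5, 0, 4, 6]
  [9, 4, 0, 5]
  [9, 15, 11, 0]

This is the Floyd-Warshall all-pairs shortest-path computation. For each intermediate vertex k = 0, 1, …, 3, update dist[i][j] ← min(dist[i][j], dist[i][k] + dist[k][j]). The final matrix gives, for each (i, j), the minimum total weight of any directed path from i to j (possibly empty when i = j).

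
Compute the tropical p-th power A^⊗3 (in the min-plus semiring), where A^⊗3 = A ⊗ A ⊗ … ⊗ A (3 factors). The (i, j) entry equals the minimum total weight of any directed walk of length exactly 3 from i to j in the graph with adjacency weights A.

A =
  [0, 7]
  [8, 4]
A^⊗3 =
  [0, 7]
  [8, 12]

Each entry (A^⊗3)_ij equals the minimum over all length-3 walks i = v_0 → v_1 → … → v_3 = j of Σ_t A[v_t][v_{t+1}]. For example, for (i, j) = (0, 1) we minimise over 4 possible intermediate vertex sequences; the minimum is 7, attained along the walk 0 → 0 → 0 → 1.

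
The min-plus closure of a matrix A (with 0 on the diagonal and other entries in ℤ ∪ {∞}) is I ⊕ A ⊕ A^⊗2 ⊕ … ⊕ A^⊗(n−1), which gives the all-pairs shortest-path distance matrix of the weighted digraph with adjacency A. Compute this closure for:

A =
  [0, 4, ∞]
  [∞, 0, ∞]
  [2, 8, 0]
Closure =
  [0, 4, ∞]
  [∞, 0, ∞]
  [2, 6, 0]

This is the Floyd-Warshall all-pairs shortest-path computation. For each intermediate vertex k = 0, 1, …, 2, update dist[i][j] ← min(dist[i][j], dist[i][k] + dist[k][j]). The final matrix gives, for each (i, j), the minimum total weight of any directed path from i to j (possibly empty when i = j).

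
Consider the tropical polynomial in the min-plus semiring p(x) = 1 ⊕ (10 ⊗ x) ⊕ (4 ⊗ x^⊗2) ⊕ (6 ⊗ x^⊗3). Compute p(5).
p(5) = 1

A tropical monomial a ⊗ x^⊗i evaluates to a + i · x. Evaluating each term at x = 5:
  Term 0 contributes 1 + 0 · 5 = 1
  Term 1 contributes 10 + 1 · 5 = 15
  Term 2 contributes 4 + 2 · 5 = 14
  Term 3 contributes 6 + 3 · 5 = 21
p(5) = ⊕ of these = min[1, 15, 14, 21] = 1.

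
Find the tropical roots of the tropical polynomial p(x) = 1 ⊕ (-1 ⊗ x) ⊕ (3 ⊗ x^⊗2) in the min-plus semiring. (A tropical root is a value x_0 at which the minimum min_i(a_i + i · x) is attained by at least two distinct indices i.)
Roots: {-4, 2}

Each tropical root is a break point of the lower envelope of the lines y = a_i + i · x (there are 3 lines, with slopes 0, 1, ..., 2). Only the lines that attain the minimum somewhere contribute to roots; other lines are dominated. Here the surviving (envelope) indices are i = 2, i = 1, i = 0.
Intersections between consecutive envelope lines give the roots: for adjacent envelope indices i < j the intersection is x = (a_i − a_j) / (j − i). Reading off the sorted break points: {-4, 2}.
Verification: at each break x_0, at least two indices attain the minimum of min_i(a_i + i · x_0).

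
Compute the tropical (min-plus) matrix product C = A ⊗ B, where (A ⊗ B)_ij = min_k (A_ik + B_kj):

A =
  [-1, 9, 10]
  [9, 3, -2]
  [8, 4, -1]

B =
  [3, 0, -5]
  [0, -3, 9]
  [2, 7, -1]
A ⊗ B =
  [2, -1, -6]
  [0, 0, -3]
  [1, 1, -2]

Apply the min-plus product entry-by-entry:
  C[0][0] = min over k of (A[0][0] + B[0][0] = -1 + 3 = 2, A[0][1] + B[1][0] = 9 + 0 = 9, A[0][2] + B[2][0] = 10 + 2 = 12) = 2 (attained at k = 0)
  C[0][1] = min over k of (A[0][0] + B[0][1] = -1 + 0 = -1, A[0][1] + B[1][1] = 9 + -3 = 6, A[0][2] + B[2][1] = 10 + 7 = 17) = -1 (attained at k = 0)
  C[0][2] = min over k of (A[0][0] + B[0][2] = -1 + -5 = -6, A[0][1] + B[1][2] = 9 + 9 = 18, A[0][2] + B[2][2] = 10 + -1 = 9) = -6 (attained at k = 0)
  C[1][0] = min over k of (A[1][0] + B[0][0] = 9 + 3 = 12, A[1][1] + B[1][0] = 3 + 0 = 3, A[1][2] + B[2][0] = -2 + 2 = 0) = 0 (attained at k = 2)
  C[1][1] = min over k of (A[1][0] + B[0][1] = 9 + 0 = 9, A[1][1] + B[1][1] = 3 + -3 = 0, A[1][2] + B[2][1] = -2 + 7 = 5) = 0 (attained at k = 1)
  C[1][2] = min over k of (A[1][0] + B[0][2] = 9 + -5 = 4, A[1][1] + B[1][2] = 3 + 9 = 12, A[1][2] + B[2][2] = -2 + -1 = -3) = -3 (attained at k = 2)
  C[2][0] = min over k of (A[2][0] + B[0][0] = 8 + 3 = 11, A[2][1] + B[1][0] = 4 + 0 = 4, A[2][2] + B[2][0] = -1 + 2 = 1) = 1 (attained at k = 2)
  C[2][1] = min over k of (A[2][0] + B[0][1] = 8 + 0 = 8, A[2][1] + B[1][1] = 4 + -3 = 1, A[2][2] + B[2][1] = -1 + 7 = 6) = 1 (attained at k = 1)
  C[2][2] = min over k of (A[2][0] + B[0][2] = 8 + -5 = 3, A[2][1] + B[1][2] = 4 + 9 = 13, A[2][2] + B[2][2] = -1 + -1 = -2) = -2 (attained at k = 2)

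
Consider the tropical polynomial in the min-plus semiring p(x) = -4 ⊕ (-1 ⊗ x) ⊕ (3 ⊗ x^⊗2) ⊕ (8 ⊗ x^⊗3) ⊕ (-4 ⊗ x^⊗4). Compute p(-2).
p(-2) = -12

A tropical monomial a ⊗ x^⊗i evaluates to a + i · x. Evaluating each term at x = -2:
  Term 0 contributes -4 + 0 · -2 = -4
  Term 1 contributes -1 + 1 · -2 = -3
  Term 2 contributes 3 + 2 · -2 = -1
  Term 3 contributes 8 + 3 · -2 = 2
  Term 4 contributes -4 + 4 · -2 = -12
p(-2) = ⊕ of these = min[-4, -3, -1, 2, -12] = -12.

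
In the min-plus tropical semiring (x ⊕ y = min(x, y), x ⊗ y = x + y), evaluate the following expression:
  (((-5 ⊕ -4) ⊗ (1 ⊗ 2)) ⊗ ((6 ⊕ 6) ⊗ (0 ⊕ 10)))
(((-5 ⊕ -4) ⊗ (1 ⊗ 2)) ⊗ ((6 ⊕ 6) ⊗ (0 ⊕ 10))) = 4

Expand innermost to outermost. Recall ⊕ takes the minimum of its arguments and ⊗ takes their sum. Working out the expression (((-5 ⊕ -4) ⊗ (1 ⊗ 2)) ⊗ ((6 ⊕ 6) ⊗ (0 ⊕ 10))) gives 4.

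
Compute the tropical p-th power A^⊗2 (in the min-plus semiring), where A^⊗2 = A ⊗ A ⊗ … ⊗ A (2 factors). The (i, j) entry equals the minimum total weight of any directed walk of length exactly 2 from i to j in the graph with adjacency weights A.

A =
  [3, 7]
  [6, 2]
A^⊗2 =
  [6, 9]
  [8, 4]

Each entry (A^⊗2)_ij equals the minimum over all length-2 walks i = v_0 → v_1 → … → v_2 = j of Σ_t A[v_t][v_{t+1}]. For example, for (i, j) = (0, 1) we minimise over 2 possible intermediate vertex sequences; the minimum is 9, attained along the walk 0 → 1 → 1.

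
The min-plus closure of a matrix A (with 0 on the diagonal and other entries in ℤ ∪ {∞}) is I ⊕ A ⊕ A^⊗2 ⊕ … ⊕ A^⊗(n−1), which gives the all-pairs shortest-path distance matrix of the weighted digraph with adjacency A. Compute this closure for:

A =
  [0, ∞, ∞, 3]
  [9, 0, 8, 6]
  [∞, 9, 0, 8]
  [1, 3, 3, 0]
Closure =
  [0, 6, 6, 3]
  [7, 0, 8, 6]
  [9, 9, 0, 8]
  [1, 3, 3, 0]

This is the Floyd-Warshall all-pairs shortest-path computation. For each intermediate vertex k = 0, 1, …, 3, update dist[i][j] ← min(dist[i][j], dist[i][k] + dist[k][j]). The final matrix gives, for each (i, j), the minimum total weight of any directed path from i to j (possibly empty when i = j).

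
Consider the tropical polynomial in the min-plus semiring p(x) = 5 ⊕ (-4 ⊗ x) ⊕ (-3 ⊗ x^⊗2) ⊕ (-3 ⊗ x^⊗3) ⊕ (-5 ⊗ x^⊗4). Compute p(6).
p(6) = 2

A tropical monomial a ⊗ x^⊗i evaluates to a + i · x. Evaluating each term at x = 6:
  Term 0 contributes 5 + 0 · 6 = 5
  Term 1 contributes -4 + 1 · 6 = 2
  Term 2 contributes -3 + 2 · 6 = 9
  Term 3 contributes -3 + 3 · 6 = 15
  Term 4 contributes -5 + 4 · 6 = 19
p(6) = ⊕ of these = min[5, 2, 9, 15, 19] = 2.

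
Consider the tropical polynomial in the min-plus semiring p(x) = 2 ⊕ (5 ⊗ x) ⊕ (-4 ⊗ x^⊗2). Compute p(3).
p(3) = 2

A tropical monomial a ⊗ x^⊗i evaluates to a + i · x. Evaluating each term at x = 3:
  Term 0 contributes 2 + 0 · 3 = 2
  Term 1 contributes 5 + 1 · 3 = 8
  Term 2 contributes -4 + 2 · 3 = 2
p(3) = ⊕ of these = min[2, 8, 2] = 2.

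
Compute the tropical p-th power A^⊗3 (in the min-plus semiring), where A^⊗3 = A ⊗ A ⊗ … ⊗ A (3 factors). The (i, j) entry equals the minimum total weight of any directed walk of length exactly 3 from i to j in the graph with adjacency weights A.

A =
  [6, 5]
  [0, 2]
A^⊗3 =
  [7, 9]
  [4, 6]

Each entry (A^⊗3)_ij equals the minimum over all length-3 walks i = v_0 → v_1 → … → v_3 = j of Σ_t A[v_t][v_{t+1}]. For example, for (i, j) = (0, 1) we minimise over 4 possible intermediate vertex sequences; the minimum is 9, attained along the walk 0 → 1 → 1 → 1.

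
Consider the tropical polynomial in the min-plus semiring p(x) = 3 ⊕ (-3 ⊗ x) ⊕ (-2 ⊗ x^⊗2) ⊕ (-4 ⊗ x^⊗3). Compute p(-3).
p(-3) = -13

A tropical monomial a ⊗ x^⊗i evaluates to a + i · x. Evaluating each term at x = -3:
  Term 0 contributes 3 + 0 · -3 = 3
  Term 1 contributes -3 + 1 · -3 = -6
  Term 2 contributes -2 + 2 · -3 = -8
  Term 3 contributes -4 + 3 · -3 = -13
p(-3) = ⊕ of these = min[3, -6, -8, -13] = -13.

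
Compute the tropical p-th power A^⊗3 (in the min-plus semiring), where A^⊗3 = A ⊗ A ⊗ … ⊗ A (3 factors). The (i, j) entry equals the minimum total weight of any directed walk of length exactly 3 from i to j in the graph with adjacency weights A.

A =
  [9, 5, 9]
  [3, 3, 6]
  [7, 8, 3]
A^⊗3 =
  [11, 11, 14]
  [9, 9, 12]
  [13, 14, 9]

Each entry (A^⊗3)_ij equals the minimum over all length-3 walks i = v_0 → v_1 → … → v_3 = j of Σ_t A[v_t][v_{t+1}]. For example, for (i, j) = (0, 2) we minimise over 9 possible intermediate vertex sequences; the minimum is 14, attained along the walk 0 → 1 → 1 → 2.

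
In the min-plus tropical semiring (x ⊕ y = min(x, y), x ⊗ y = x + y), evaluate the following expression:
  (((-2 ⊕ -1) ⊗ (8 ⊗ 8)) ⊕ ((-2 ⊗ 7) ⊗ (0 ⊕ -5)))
(((-2 ⊕ -1) ⊗ (8 ⊗ 8)) ⊕ ((-2 ⊗ 7) ⊗ (0 ⊕ -5))) = 0

Expand innermost to outermost. Recall ⊕ takes the minimum of its arguments and ⊗ takes their sum. Working out the expression (((-2 ⊕ -1) ⊗ (8 ⊗ 8)) ⊕ ((-2 ⊗ 7) ⊗ (0 ⊕ -5))) gives 0.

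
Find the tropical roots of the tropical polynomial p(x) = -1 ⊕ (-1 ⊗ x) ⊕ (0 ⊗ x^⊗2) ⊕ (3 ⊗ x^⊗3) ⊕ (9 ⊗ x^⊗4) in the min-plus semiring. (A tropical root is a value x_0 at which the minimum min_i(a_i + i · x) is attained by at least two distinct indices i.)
Roots: {-6, -3, -1, 0}

Each tropical root is a break point of the lower envelope of the lines y = a_i + i · x (there are 5 lines, with slopes 0, 1, ..., 4). Only the lines that attain the minimum somewhere contribute to roots; other lines are dominated. Here the surviving (envelope) indices are i = 4, i = 3, i = 2, i = 1, i = 0.
Intersections between consecutive envelope lines give the roots: for adjacent envelope indices i < j the intersection is x = (a_i − a_j) / (j − i). Reading off the sorted break points: {-6, -3, -1, 0}.
Verification: at each break x_0, at least two indices attain the minimum of min_i(a_i + i · x_0).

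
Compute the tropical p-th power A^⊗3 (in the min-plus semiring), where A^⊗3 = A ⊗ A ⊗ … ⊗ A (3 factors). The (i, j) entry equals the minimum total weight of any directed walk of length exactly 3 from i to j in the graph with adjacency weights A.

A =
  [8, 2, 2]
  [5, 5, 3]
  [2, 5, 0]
A^⊗3 =
  [4, 6, 2]
  [5, 7, 3]
  [2, 4, 0]

Each entry (A^⊗3)_ij equals the minimum over all length-3 walks i = v_0 → v_1 → … → v_3 = j of Σ_t A[v_t][v_{t+1}]. For example, for (i, j) = (0, 2) we minimise over 9 possible intermediate vertex sequences; the minimum is 2, attained along the walk 0 → 2 → 2 → 2.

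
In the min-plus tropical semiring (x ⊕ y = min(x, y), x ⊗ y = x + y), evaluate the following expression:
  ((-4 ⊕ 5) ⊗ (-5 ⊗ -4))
((-4 ⊕ 5) ⊗ (-5 ⊗ -4)) = -13

Expand innermost to outermost. Recall ⊕ takes the minimum of its arguments and ⊗ takes their sum. Working out the expression ((-4 ⊕ 5) ⊗ (-5 ⊗ -4)) gives -13.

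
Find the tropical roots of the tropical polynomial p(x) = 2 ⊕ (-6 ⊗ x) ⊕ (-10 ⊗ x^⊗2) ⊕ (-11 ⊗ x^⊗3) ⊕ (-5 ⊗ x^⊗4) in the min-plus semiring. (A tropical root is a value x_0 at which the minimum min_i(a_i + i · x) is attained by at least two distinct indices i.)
Roots: {-6, 1, 4, 8}

Each tropical root is a break point of the lower envelope of the lines y = a_i + i · x (there are 5 lines, with slopes 0, 1, ..., 4). Only the lines that attain the minimum somewhere contribute to roots; other lines are dominated. Here the surviving (envelope) indices are i = 4, i = 3, i = 2, i = 1, i = 0.
Intersections between consecutive envelope lines give the roots: for adjacent envelope indices i < j the intersection is x = (a_i − a_j) / (j − i). Reading off the sorted break points: {-6, 1, 4, 8}.
Verification: at each break x_0, at least two indices attain the minimum of min_i(a_i + i · x_0).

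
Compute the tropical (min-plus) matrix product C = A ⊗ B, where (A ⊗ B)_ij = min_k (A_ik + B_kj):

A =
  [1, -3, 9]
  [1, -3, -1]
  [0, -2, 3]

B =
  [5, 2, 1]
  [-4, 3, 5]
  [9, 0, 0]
A ⊗ B =
  [-7, 0, 2]
  [-7, -1, -1]
  [-6, 1, 1]

Apply the min-plus product entry-by-entry:
  C[0][0] = min over k of (A[0][0] + B[0][0] = 1 + 5 = 6, A[0][1] + B[1][0] = -3 + -4 = -7, A[0][2] + B[2][0] = 9 + 9 = 18) = -7 (attained at k = 1)
  C[0][1] = min over k of (A[0][0] + B[0][1] = 1 + 2 = 3, A[0][1] + B[1][1] = -3 + 3 = 0, A[0][2] + B[2][1] = 9 + 0 = 9) = 0 (attained at k = 1)
  C[0][2] = min over k of (A[0][0] + B[0][2] = 1 + 1 = 2, A[0][1] + B[1][2] = -3 + 5 = 2, A[0][2] + B[2][2] = 9 + 0 = 9) = 2 (attained at k = 0)
  C[1][0] = min over k of (A[1][0] + B[0][0] = 1 + 5 = 6, A[1][1] + B[1][0] = -3 + -4 = -7, A[1][2] + B[2][0] = -1 + 9 = 8) = -7 (attained at k = 1)
  C[1][1] = min over k of (A[1][0] + B[0][1] = 1 + 2 = 3, A[1][1] + B[1][1] = -3 + 3 = 0, A[1][2] + B[2][1] = -1 + 0 = -1) = -1 (attained at k = 2)
  C[1][2] = min over k of (A[1][0] + B[0][2] = 1 + 1 = 2, A[1][1] + B[1][2] = -3 + 5 = 2, A[1][2] + B[2][2] = -1 + 0 = -1) = -1 (attained at k = 2)
  C[2][0] = min over k of (A[2][0] + B[0][0] = 0 + 5 = 5, A[2][1] + B[1][0] = -2 + -4 = -6, A[2][2] + B[2][0] = 3 + 9 = 12) = -6 (attained at k = 1)
  C[2][1] = min over k of (A[2][0] + B[0][1] = 0 + 2 = 2, A[2][1] + B[1][1] = -2 + 3 = 1, A[2][2] + B[2][1] = 3 + 0 = 3) = 1 (attained at k = 1)
  C[2][2] = min over k of (A[2][0] + B[0][2] = 0 + 1 = 1, A[2][1] + B[1][2] = -2 + 5 = 3, A[2][2] + B[2][2] = 3 + 0 = 3) = 1 (attained at k = 0)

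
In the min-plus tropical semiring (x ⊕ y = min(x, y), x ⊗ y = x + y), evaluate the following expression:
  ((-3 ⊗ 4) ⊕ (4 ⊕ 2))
((-3 ⊗ 4) ⊕ (4 ⊕ 2)) = 1

Expand innermost to outermost. Recall ⊕ takes the minimum of its arguments and ⊗ takes their sum. Working out the expression ((-3 ⊗ 4) ⊕ (4 ⊕ 2)) gives 1.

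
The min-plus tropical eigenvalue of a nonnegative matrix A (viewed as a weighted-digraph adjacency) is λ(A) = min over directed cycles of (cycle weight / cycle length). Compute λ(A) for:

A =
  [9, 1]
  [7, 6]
λ(A) = 4

Enumerate directed cycles and compute their means (weight / length). Sample:
  cycle 0 → 0: weight = 9, length = 1, mean = 9/1 ≈ 9.000
  cycle 1 → 1: weight = 6, length = 1, mean = 6/1 ≈ 6.000
  cycle 0 → 1 → 0: weight = 8, length = 2, mean = 8/2 ≈ 4.000
  cycle 1 → 0 → 1: weight = 8, length = 2, mean = 8/2 ≈ 4.000
Minimum mean = 4.000, attained e.g. along the cycle 0 → 1 → 0 with weight 8 and length 2. So λ(A) = 8/2 = 4.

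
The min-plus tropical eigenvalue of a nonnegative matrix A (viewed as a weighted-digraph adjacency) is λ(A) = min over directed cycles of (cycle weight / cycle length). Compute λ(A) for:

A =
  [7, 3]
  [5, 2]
λ(A) = 2

Enumerate directed cycles and compute their means (weight / length). Sample:
  cycle 0 → 0: weight = 7, length = 1, mean = 7/1 ≈ 7.000
  cycle 1 → 1: weight = 2, length = 1, mean = 2/1 ≈ 2.000
  cycle 0 → 1 → 0: weight = 8, length = 2, mean = 8/2 ≈ 4.000
  cycle 1 → 0 → 1: weight = 8, length = 2, mean = 8/2 ≈ 4.000
Minimum mean = 2.000, attained e.g. along the cycle 1 → 1 with weight 2 and length 1. So λ(A) = 2/1 = 2.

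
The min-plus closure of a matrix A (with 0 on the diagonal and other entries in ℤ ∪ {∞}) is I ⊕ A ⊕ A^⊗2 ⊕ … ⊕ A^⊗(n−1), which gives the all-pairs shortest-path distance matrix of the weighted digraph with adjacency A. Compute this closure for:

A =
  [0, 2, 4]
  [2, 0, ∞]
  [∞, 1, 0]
Closure =
  [0, 2, 4]
  [2, 0, 6]
  [3, 1, 0]

This is the Floyd-Warshall all-pairs shortest-path computation. For each intermediate vertex k = 0, 1, …, 2, update dist[i][j] ← min(dist[i][j], dist[i][k] + dist[k][j]). The final matrix gives, for each (i, j), the minimum total weight of any directed path from i to j (possibly empty when i = j).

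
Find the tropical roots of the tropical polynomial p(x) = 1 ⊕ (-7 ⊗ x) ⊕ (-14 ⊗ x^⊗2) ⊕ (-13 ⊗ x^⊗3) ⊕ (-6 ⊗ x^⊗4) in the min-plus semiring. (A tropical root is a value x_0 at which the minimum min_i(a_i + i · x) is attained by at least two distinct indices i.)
Roots: {-7, -1, 7, 8}

Each tropical root is a break point of the lower envelope of the lines y = a_i + i · x (there are 5 lines, with slopes 0, 1, ..., 4). Only the lines that attain the minimum somewhere contribute to roots; other lines are dominated. Here the surviving (envelope) indices are i = 4, i = 3, i = 2, i = 1, i = 0.
Intersections between consecutive envelope lines give the roots: for adjacent envelope indices i < j the intersection is x = (a_i − a_j) / (j − i). Reading off the sorted break points: {-7, -1, 7, 8}.
Verification: at each break x_0, at least two indices attain the minimum of min_i(a_i + i · x_0).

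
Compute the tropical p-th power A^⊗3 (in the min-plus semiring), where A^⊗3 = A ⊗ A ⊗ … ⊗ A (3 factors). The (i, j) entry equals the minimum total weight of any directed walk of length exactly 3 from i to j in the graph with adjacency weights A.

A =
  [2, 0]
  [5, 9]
A^⊗3 =
  [6, 4]
  [9, 7]

Each entry (A^⊗3)_ij equals the minimum over all length-3 walks i = v_0 → v_1 → … → v_3 = j of Σ_t A[v_t][v_{t+1}]. For example, for (i, j) = (0, 1) we minimise over 4 possible intermediate vertex sequences; the minimum is 4, attained along the walk 0 → 0 → 0 → 1.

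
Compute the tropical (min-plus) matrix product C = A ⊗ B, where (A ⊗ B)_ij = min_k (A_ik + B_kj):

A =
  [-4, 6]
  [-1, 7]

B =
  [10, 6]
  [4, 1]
A ⊗ B =
  [6, 2]
  [9, 5]

Apply the min-plus product entry-by-entry:
  C[0][0] = min over k of (A[0][0] + B[0][0] = -4 + 10 = 6, A[0][1] + B[1][0] = 6 + 4 = 10) = 6 (attained at k = 0)
  C[0][1] = min over k of (A[0][0] + B[0][1] = -4 + 6 = 2, A[0][1] + B[1][1] = 6 + 1 = 7) = 2 (attained at k = 0)
  C[1][0] = min over k of (A[1][0] + B[0][0] = -1 + 10 = 9, A[1][1] + B[1][0] = 7 + 4 = 11) = 9 (attained at k = 0)
  C[1][1] = min over k of (A[1][0] + B[0][1] = -1 + 6 = 5, A[1][1] + B[1][1] = 7 + 1 = 8) = 5 (attained at k = 0)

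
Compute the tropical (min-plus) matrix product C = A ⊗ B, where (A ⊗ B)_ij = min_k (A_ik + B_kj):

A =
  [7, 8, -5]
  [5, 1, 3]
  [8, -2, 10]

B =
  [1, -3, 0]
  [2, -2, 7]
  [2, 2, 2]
A ⊗ B =
  [-3, -3, -3]
  [3, -1, 5]
  [0, -4, 5]

Apply the min-plus product entry-by-entry:
  C[0][0] = min over k of (A[0][0] + B[0][0] = 7 + 1 = 8, A[0][1] + B[1][0] = 8 + 2 = 10, A[0][2] + B[2][0] = -5 + 2 = -3) = -3 (attained at k = 2)
  C[0][1] = min over k of (A[0][0] + B[0][1] = 7 + -3 = 4, A[0][1] + B[1][1] = 8 + -2 = 6, A[0][2] + B[2][1] = -5 + 2 = -3) = -3 (attained at k = 2)
  C[0][2] = min over k of (A[0][0] + B[0][2] = 7 + 0 = 7, A[0][1] + B[1][2] = 8 + 7 = 15, A[0][2] + B[2][2] = -5 + 2 = -3) = -3 (attained at k = 2)
  C[1][0] = min over k of (A[1][0] + B[0][0] = 5 + 1 = 6, A[1][1] + B[1][0] = 1 + 2 = 3, A[1][2] + B[2][0] = 3 + 2 = 5) = 3 (attained at k = 1)
  C[1][1] = min over k of (A[1][0] + B[0][1] = 5 + -3 = 2, A[1][1] + B[1][1] = 1 + -2 = -1, A[1][2] + B[2][1] = 3 + 2 = 5) = -1 (attained at k = 1)
  C[1][2] = min over k of (A[1][0] + B[0][2] = 5 + 0 = 5, A[1][1] + B[1][2] = 1 + 7 = 8, A[1][2] + B[2][2] = 3 + 2 = 5) = 5 (attained at k = 0)
  C[2][0] = min over k of (A[2][0] + B[0][0] = 8 + 1 = 9, A[2][1] + B[1][0] = -2 + 2 = 0, A[2][2] + B[2][0] = 10 + 2 = 12) = 0 (attained at k = 1)
  C[2][1] = min over k of (A[2][0] + B[0][1] = 8 + -3 = 5, A[2][1] + B[1][1] = -2 + -2 = -4, A[2][2] + B[2][1] = 10 + 2 = 12) = -4 (attained at k = 1)
  C[2][2] = min over k of (A[2][0] + B[0][2] = 8 + 0 = 8, A[2][1] + B[1][2] = -2 + 7 = 5, A[2][2] + B[2][2] = 10 + 2 = 12) = 5 (attained at k = 1)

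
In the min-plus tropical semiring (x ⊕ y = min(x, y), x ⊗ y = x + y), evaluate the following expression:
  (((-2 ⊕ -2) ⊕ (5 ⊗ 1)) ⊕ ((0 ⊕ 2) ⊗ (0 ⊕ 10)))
(((-2 ⊕ -2) ⊕ (5 ⊗ 1)) ⊕ ((0 ⊕ 2) ⊗ (0 ⊕ 10))) = -2

Expand innermost to outermost. Recall ⊕ takes the minimum of its arguments and ⊗ takes their sum. Working out the expression (((-2 ⊕ -2) ⊕ (5 ⊗ 1)) ⊕ ((0 ⊕ 2) ⊗ (0 ⊕ 10))) gives -2.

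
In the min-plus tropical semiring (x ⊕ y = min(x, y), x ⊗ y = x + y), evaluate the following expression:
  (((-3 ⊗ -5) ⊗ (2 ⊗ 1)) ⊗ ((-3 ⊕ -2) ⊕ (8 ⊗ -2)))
(((-3 ⊗ -5) ⊗ (2 ⊗ 1)) ⊗ ((-3 ⊕ -2) ⊕ (8 ⊗ -2))) = -8

Expand innermost to outermost. Recall ⊕ takes the minimum of its arguments and ⊗ takes their sum. Working out the expression (((-3 ⊗ -5) ⊗ (2 ⊗ 1)) ⊗ ((-3 ⊕ -2) ⊕ (8 ⊗ -2))) gives -8.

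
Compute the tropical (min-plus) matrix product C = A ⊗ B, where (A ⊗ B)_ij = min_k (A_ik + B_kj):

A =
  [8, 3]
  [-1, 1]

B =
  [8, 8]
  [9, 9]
A ⊗ B =
  [12, 12]
  [7, 7]

Apply the min-plus product entry-by-entry:
  C[0][0] = min over k of (A[0][0] + B[0][0] = 8 + 8 = 16, A[0][1] + B[1][0] = 3 + 9 = 12) = 12 (attained at k = 1)
  C[0][1] = min over k of (A[0][0] + B[0][1] = 8 + 8 = 16, A[0][1] + B[1][1] = 3 + 9 = 12) = 12 (attained at k = 1)
  C[1][0] = min over k of (A[1][0] + B[0][0] = -1 + 8 = 7, A[1][1] + B[1][0] = 1 + 9 = 10) = 7 (attained at k = 0)
  C[1][1] = min over k of (A[1][0] + B[0][1] = -1 + 8 = 7, A[1][1] + B[1][1] = 1 + 9 = 10) = 7 (attained at k = 0)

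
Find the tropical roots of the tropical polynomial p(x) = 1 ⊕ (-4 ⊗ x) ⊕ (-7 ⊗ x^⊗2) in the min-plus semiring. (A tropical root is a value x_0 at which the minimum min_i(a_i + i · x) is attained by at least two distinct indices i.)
Roots: {3, 5}

Each tropical root is a break point of the lower envelope of the lines y = a_i + i · x (there are 3 lines, with slopes 0, 1, ..., 2). Only the lines that attain the minimum somewhere contribute to roots; other lines are dominated. Here the surviving (envelope) indices are i = 2, i = 1, i = 0.
Intersections between consecutive envelope lines give the roots: for adjacent envelope indices i < j the intersection is x = (a_i − a_j) / (j − i). Reading off the sorted break points: {3, 5}.
Verification: at each break x_0, at least two indices attain the minimum of min_i(a_i + i · x_0).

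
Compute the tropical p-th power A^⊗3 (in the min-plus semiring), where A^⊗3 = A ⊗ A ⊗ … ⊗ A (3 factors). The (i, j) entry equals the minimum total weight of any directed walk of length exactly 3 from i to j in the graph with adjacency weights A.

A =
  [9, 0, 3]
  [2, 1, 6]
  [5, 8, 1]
A^⊗3 =
  [3, 2, 5]
  [4, 3, 6]
  [7, 6, 3]

Each entry (A^⊗3)_ij equals the minimum over all length-3 walks i = v_0 → v_1 → … → v_3 = j of Σ_t A[v_t][v_{t+1}]. For example, for (i, j) = (0, 2) we minimise over 9 possible intermediate vertex sequences; the minimum is 5, attained along the walk 0 → 1 → 0 → 2.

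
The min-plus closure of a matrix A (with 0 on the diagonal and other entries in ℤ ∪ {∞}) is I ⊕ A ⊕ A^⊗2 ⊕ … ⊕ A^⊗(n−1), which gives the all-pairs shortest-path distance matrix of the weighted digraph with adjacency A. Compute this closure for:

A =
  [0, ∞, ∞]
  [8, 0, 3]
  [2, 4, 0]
Closure =
  [0, ∞, ∞]
  [5, 0, 3]
  [2, 4, 0]

This is the Floyd-Warshall all-pairs shortest-path computation. For each intermediate vertex k = 0, 1, …, 2, update dist[i][j] ← min(dist[i][j], dist[i][k] + dist[k][j]). The final matrix gives, for each (i, j), the minimum total weight of any directed path from i to j (possibly empty when i = j).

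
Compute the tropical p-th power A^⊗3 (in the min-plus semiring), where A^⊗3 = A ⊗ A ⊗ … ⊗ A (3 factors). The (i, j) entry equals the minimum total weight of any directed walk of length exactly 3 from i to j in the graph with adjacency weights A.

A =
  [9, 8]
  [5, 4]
A^⊗3 =
  [17, 16]
  [13, 12]

Each entry (A^⊗3)_ij equals the minimum over all length-3 walks i = v_0 → v_1 → … → v_3 = j of Σ_t A[v_t][v_{t+1}]. For example, for (i, j) = (0, 1) we minimise over 4 possible intermediate vertex sequences; the minimum is 16, attained along the walk 0 → 1 → 1 → 1.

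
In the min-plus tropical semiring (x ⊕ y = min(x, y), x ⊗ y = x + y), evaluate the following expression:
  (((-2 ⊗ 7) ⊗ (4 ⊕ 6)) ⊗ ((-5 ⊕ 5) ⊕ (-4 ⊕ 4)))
(((-2 ⊗ 7) ⊗ (4 ⊕ 6)) ⊗ ((-5 ⊕ 5) ⊕ (-4 ⊕ 4))) = 4

Expand innermost to outermost. Recall ⊕ takes the minimum of its arguments and ⊗ takes their sum. Working out the expression (((-2 ⊗ 7) ⊗ (4 ⊕ 6)) ⊗ ((-5 ⊕ 5) ⊕ (-4 ⊕ 4))) gives 4.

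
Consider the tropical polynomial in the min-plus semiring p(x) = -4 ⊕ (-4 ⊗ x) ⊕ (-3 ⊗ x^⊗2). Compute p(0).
p(0) = -4

A tropical monomial a ⊗ x^⊗i evaluates to a + i · x. Evaluating each term at x = 0:
  Term 0 contributes -4 + 0 · 0 = -4
  Term 1 contributes -4 + 1 · 0 = -4
  Term 2 contributes -3 + 2 · 0 = -3
p(0) = ⊕ of these = min[-4, -4, -3] = -4.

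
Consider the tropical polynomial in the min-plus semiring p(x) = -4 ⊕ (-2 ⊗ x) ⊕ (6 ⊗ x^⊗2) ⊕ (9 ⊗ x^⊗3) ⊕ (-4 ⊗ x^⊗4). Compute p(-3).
p(-3) = -16

A tropical monomial a ⊗ x^⊗i evaluates to a + i · x. Evaluating each term at x = -3:
  Term 0 contributes -4 + 0 · -3 = -4
  Term 1 contributes -2 + 1 · -3 = -5
  Term 2 contributes 6 + 2 · -3 = 0
  Term 3 contributes 9 + 3 · -3 = 0
  Term 4 contributes -4 + 4 · -3 = -16
p(-3) = ⊕ of these = min[-4, -5, 0, 0, -16] = -16.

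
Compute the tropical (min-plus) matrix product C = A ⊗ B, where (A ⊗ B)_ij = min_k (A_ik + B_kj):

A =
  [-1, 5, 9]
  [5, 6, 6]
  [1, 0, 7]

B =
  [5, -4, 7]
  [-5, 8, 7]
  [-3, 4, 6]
A ⊗ B =
  [0, -5, 6]
  [1, 1, 12]
  [-5, -3, 7]

Apply the min-plus product entry-by-entry:
  C[0][0] = min over k of (A[0][0] + B[0][0] = -1 + 5 = 4, A[0][1] + B[1][0] = 5 + -5 = 0, A[0][2] + B[2][0] = 9 + -3 = 6) = 0 (attained at k = 1)
  C[0][1] = min over k of (A[0][0] + B[0][1] = -1 + -4 = -5, A[0][1] + B[1][1] = 5 + 8 = 13, A[0][2] + B[2][1] = 9 + 4 = 13) = -5 (attained at k = 0)
  C[0][2] = min over k of (A[0][0] + B[0][2] = -1 + 7 = 6, A[0][1] + B[1][2] = 5 + 7 = 12, A[0][2] + B[2][2] = 9 + 6 = 15) = 6 (attained at k = 0)
  C[1][0] = min over k of (A[1][0] + B[0][0] = 5 + 5 = 10, A[1][1] + B[1][0] = 6 + -5 = 1, A[1][2] + B[2][0] = 6 + -3 = 3) = 1 (attained at k = 1)
  C[1][1] = min over k of (A[1][0] + B[0][1] = 5 + -4 = 1, A[1][1] + B[1][1] = 6 + 8 = 14, A[1][2] + B[2][1] = 6 + 4 = 10) = 1 (attained at k = 0)
  C[1][2] = min over k of (A[1][0] + B[0][2] = 5 + 7 = 12, A[1][1] + B[1][2] = 6 + 7 = 13, A[1][2] + B[2][2] = 6 + 6 = 12) = 12 (attained at k = 0)
  C[2][0] = min over k of (A[2][0] + B[0][0] = 1 + 5 = 6, A[2][1] + B[1][0] = 0 + -5 = -5, A[2][2] + B[2][0] = 7 + -3 = 4) = -5 (attained at k = 1)
  C[2][1] = min over k of (A[2][0] + B[0][1] = 1 + -4 = -3, A[2][1] + B[1][1] = 0 + 8 = 8, A[2][2] + B[2][1] = 7 + 4 = 11) = -3 (attained at k = 0)
  C[2][2] = min over k of (A[2][0] + B[0][2] = 1 + 7 = 8, A[2][1] + B[1][2] = 0 + 7 = 7, A[2][2] + B[2][2] = 7 + 6 = 13) = 7 (attained at k = 1)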